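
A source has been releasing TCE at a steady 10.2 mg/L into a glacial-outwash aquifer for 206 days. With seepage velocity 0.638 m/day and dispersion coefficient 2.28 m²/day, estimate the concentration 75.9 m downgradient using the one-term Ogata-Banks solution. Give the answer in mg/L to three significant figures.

For a continuous step input, C/C₀ ≈ ½·erfc((x−vt)/(2√(Dt))).
vt = 0.638 × 206 = 131.428 m and 2√(Dt) = 2√(2.28 × 206) = 43.34 m.
Argument (x−vt)/(2√(Dt)) = (75.9 − 131.428)/43.34 = -1.281; ½·erfc(-1.281) = 0.9650.
C = 10.2 × 0.9650 = 9.84 mg/L.

9.84 mg/L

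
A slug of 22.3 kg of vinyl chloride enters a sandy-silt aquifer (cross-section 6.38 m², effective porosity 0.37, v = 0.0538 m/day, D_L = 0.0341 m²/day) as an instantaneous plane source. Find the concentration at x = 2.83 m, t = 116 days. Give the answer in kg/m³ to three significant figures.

For an instantaneous plane source, C(x,t) = M/(n_e·A·√(4πDt)) · exp(−(x−vt)²/(4Dt)), with n_e·A the pore (flow) area.
Plume center vt = 0.0538 × 116 = 6.2408 m, so the well at 2.83 m is 3.4108 m upgradient of the peak.
√(4πDt) = 7.050 m, giving peak height M/(n_e·A·√(4πDt)) = 22.3/(0.37 × 6.38 × 7.050) = 1.340 kg/m³.
(x−vt)²/(4Dt) = (-3.4108)²/(4 × 0.0341 × 116) = 0.7353; exp(−0.7353) = 0.4794.
C = 1.340 × 0.4794 = 0.642 kg/m³.

0.642 kg/m³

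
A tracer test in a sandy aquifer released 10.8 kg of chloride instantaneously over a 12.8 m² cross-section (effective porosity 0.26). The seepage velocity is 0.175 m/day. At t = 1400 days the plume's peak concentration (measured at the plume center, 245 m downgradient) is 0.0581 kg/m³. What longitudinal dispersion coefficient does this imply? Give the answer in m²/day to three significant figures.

0.177 m²/day

At the plume center C_max = M/(n_e·A·√(4πDt)), so D = M²/(4πt·(n_e·A·C_max)²).
n_e·A·C_max = 0.26 × 12.8 × 0.0581 = 0.1934 kg/m.
D = 10.8²/(4π × 1400 × 0.1934²) = 0.177 m²/day.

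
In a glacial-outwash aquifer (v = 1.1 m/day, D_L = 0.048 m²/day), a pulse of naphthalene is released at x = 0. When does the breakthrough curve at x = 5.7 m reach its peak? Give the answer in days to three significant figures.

5.14 days

For the 1D instantaneous-source solution, setting ∂C/∂t = 0 at fixed x gives v²t² + 2Dt − x² = 0, so t = (√(D² + v²x²) − D)/v².
√(D² + v²x²) = √(0.048² + 1.1² × 5.7²) = 6.270; v² = 1.21.
t = (6.270 − 0.048)/1.21 = 5.14 days (vs. the pure-advection estimate x/v = 5.18 d).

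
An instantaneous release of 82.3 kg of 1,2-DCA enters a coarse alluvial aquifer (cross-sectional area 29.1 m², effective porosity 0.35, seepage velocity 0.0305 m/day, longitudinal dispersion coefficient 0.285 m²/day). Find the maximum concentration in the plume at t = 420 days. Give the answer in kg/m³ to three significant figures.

The peak of an instantaneous 1D plume sits at x = vt; there the Gaussian factor is 1 and C_max = M/(n_e·A·√(4πDt)), where n_e·A is the pore area the mass is dissolved in.
√(4πDt) = √(4π × 0.285 × 420) = 38.78 m, so C_max = 82.3/(0.35 × 29.1 × 38.78) = 0.208 kg/m³.

0.208 kg/m³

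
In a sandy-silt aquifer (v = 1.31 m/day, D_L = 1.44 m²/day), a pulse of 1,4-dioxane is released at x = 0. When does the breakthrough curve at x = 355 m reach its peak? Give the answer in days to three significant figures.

270 days

For the 1D instantaneous-source solution, setting ∂C/∂t = 0 at fixed x gives v²t² + 2Dt − x² = 0, so t = (√(D² + v²x²) − D)/v².
√(D² + v²x²) = √(1.44² + 1.31² × 355²) = 465.1; v² = 1.7161.
t = (465.1 − 1.44)/1.7161 = 270 days (vs. the pure-advection estimate x/v = 271 d).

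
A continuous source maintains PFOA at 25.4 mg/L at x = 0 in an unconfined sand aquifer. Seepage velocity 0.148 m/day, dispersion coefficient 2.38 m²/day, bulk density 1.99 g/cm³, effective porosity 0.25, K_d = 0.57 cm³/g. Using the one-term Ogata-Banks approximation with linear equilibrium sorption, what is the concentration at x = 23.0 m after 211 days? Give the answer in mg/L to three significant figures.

Retardation factor R = 1 + ρ_b·K_d/n = 1 + 1.99 × 0.57/0.25 = 5.537.
Sorption retards both mechanisms: v_R = v/R = 0.02673 m/day, D_R = D/R = 0.4298 m²/day.
v_R·t = 0.02673 × 211 = 5.64003 m; 2√(D_R t) = 19.05 m; argument = (23.0 − 5.64003)/19.05 = 0.9113.
C = C₀ × ½·erfc(0.9113) = 25.4 × 0.09874 = 2.51 mg/L.

2.51 mg/L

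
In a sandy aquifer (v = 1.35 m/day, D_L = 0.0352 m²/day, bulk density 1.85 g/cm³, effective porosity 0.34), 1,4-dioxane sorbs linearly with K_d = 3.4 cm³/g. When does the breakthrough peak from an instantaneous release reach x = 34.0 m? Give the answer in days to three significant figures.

491 days

Retardation factor R = 1 + ρ_b·K_d/n = 1 + 1.85 × 3.4/0.34 = 19.50.
Sorption retards both mechanisms: v_R = v/R = 0.06923 m/day, D_R = D/R = 0.001805 m²/day.
Peak time from v_R²t² + 2D_R t − x² = 0: t = (√(D_R² + v_R²x²) − D_R)/v_R².
√(D_R² + v_R²x²) = √(0.001805² + 0.06923² × 34.0²) = 2.354; v_R² = 0.004793.
t = (2.354 − 0.001805)/0.004793 = 491 days.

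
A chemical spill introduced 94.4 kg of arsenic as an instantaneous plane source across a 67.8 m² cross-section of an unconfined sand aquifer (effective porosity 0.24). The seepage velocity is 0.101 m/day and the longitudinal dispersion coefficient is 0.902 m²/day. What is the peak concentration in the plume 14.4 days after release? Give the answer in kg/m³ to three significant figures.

The peak of an instantaneous 1D plume sits at x = vt; there the Gaussian factor is 1 and C_max = M/(n_e·A·√(4πDt)), where n_e·A is the pore area the mass is dissolved in.
√(4πDt) = √(4π × 0.902 × 14.4) = 12.78 m, so C_max = 94.4/(0.24 × 67.8 × 12.78) = 0.454 kg/m³.

0.454 kg/m³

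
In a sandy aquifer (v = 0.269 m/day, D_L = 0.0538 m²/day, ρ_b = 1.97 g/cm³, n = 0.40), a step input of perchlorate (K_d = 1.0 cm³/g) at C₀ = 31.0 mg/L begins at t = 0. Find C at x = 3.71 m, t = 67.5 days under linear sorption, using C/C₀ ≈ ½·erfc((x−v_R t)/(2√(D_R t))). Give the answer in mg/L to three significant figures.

Retardation factor R = 1 + ρ_b·K_d/n = 1 + 1.97 × 1.0/0.40 = 5.925.
Sorption retards both mechanisms: v_R = v/R = 0.04540 m/day, D_R = D/R = 0.009080 m²/day.
v_R·t = 0.04540 × 67.5 = 3.0645 m; 2√(D_R t) = 1.566 m; argument = (3.71 − 3.0645)/1.566 = 0.4122.
C = C₀ × ½·erfc(0.4122) = 31.0 × 0.2800 = 8.68 mg/L.

8.68 mg/L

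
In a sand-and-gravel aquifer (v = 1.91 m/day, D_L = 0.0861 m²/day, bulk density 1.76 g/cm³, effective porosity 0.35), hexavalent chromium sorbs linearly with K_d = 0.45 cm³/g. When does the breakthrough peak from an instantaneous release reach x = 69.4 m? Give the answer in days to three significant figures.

118 days

Retardation factor R = 1 + ρ_b·K_d/n = 1 + 1.76 × 0.45/0.35 = 3.263.
Sorption retards both mechanisms: v_R = v/R = 0.5854 m/day, D_R = D/R = 0.02639 m²/day.
Peak time from v_R²t² + 2D_R t − x² = 0: t = (√(D_R² + v_R²x²) − D_R)/v_R².
√(D_R² + v_R²x²) = √(0.02639² + 0.5854² × 69.4²) = 40.63; v_R² = 0.3427.
t = (40.63 − 0.02639)/0.3427 = 118 days.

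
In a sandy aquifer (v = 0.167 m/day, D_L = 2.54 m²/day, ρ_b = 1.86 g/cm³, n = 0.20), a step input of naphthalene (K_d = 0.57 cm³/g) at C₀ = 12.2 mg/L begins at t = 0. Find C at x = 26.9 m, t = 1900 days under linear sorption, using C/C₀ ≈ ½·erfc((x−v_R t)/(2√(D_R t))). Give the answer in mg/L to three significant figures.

Retardation factor R = 1 + ρ_b·K_d/n = 1 + 1.86 × 0.57/0.20 = 6.301.
Sorption retards both mechanisms: v_R = v/R = 0.02650 m/day, D_R = D/R = 0.4031 m²/day.
v_R·t = 0.02650 × 1900 = 50.35 m; 2√(D_R t) = 55.35 m; argument = (26.9 − 50.35)/55.35 = -0.4237.
C = C₀ × ½·erfc(-0.4237) = 12.2 × 0.7255 = 8.85 mg/L.

8.85 mg/L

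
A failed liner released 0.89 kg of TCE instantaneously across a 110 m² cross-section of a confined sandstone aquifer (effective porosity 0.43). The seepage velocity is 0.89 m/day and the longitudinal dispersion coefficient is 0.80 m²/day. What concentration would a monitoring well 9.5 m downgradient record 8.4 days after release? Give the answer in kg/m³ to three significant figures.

For an instantaneous plane source, C(x,t) = M/(n_e·A·√(4πDt)) · exp(−(x−vt)²/(4Dt)), with n_e·A the pore (flow) area.
Plume center vt = 0.89 × 8.4 = 7.476 m, so the well at 9.5 m is 2.024 m downgradient of the peak.
√(4πDt) = 9.189 m, giving peak height M/(n_e·A·√(4πDt)) = 0.89/(0.43 × 110 × 9.189) = 0.002048 kg/m³.
(x−vt)²/(4Dt) = (2.024)²/(4 × 0.80 × 8.4) = 0.1524; exp(−0.1524) = 0.8586.
C = 0.002048 × 0.8586 = 0.00176 kg/m³.

0.00176 kg/m³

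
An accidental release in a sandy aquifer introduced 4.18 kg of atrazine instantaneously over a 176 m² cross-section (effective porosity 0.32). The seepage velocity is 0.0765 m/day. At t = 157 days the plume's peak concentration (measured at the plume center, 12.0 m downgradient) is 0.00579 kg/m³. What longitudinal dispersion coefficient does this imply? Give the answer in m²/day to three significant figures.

At the plume center C_max = M/(n_e·A·√(4πDt)), so D = M²/(4πt·(n_e·A·C_max)²).
n_e·A·C_max = 0.32 × 176 × 0.00579 = 0.3261 kg/m.
D = 4.18²/(4π × 157 × 0.3261²) = 0.0833 m²/day.

0.0833 m²/day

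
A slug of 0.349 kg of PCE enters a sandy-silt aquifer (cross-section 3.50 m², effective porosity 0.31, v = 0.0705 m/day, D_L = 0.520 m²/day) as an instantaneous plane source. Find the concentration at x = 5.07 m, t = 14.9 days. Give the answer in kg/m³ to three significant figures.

0.0194 kg/m³

For an instantaneous plane source, C(x,t) = M/(n_e·A·√(4πDt)) · exp(−(x−vt)²/(4Dt)), with n_e·A the pore (flow) area.
Plume center vt = 0.0705 × 14.9 = 1.05045 m, so the well at 5.07 m is 4.01955 m downgradient of the peak.
√(4πDt) = 9.867 m, giving peak height M/(n_e·A·√(4πDt)) = 0.349/(0.31 × 3.50 × 9.867) = 0.03260 kg/m³.
(x−vt)²/(4Dt) = (4.01955)²/(4 × 0.520 × 14.9) = 0.5213; exp(−0.5213) = 0.5937.
C = 0.03260 × 0.5937 = 0.0194 kg/m³.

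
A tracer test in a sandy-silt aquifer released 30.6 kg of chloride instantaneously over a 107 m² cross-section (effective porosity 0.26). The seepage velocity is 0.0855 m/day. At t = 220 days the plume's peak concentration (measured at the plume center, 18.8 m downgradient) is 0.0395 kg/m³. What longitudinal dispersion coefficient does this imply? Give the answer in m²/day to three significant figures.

At the plume center C_max = M/(n_e·A·√(4πDt)), so D = M²/(4πt·(n_e·A·C_max)²).
n_e·A·C_max = 0.26 × 107 × 0.0395 = 1.099 kg/m.
D = 30.6²/(4π × 220 × 1.099²) = 0.280 m²/day.

0.280 m²/day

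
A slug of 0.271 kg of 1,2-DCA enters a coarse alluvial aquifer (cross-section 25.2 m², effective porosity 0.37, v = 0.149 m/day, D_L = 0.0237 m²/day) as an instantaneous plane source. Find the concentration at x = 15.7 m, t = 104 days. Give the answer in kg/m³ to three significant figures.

0.00520 kg/m³

For an instantaneous plane source, C(x,t) = M/(n_e·A·√(4πDt)) · exp(−(x−vt)²/(4Dt)), with n_e·A the pore (flow) area.
Plume center vt = 0.149 × 104 = 15.496 m, so the well at 15.7 m is 0.204 m downgradient of the peak.
√(4πDt) = 5.565 m, giving peak height M/(n_e·A·√(4πDt)) = 0.271/(0.37 × 25.2 × 5.565) = 0.005223 kg/m³.
(x−vt)²/(4Dt) = (0.204)²/(4 × 0.0237 × 104) = 0.004221; exp(−0.004221) = 0.9958.
C = 0.005223 × 0.9958 = 0.00520 kg/m³.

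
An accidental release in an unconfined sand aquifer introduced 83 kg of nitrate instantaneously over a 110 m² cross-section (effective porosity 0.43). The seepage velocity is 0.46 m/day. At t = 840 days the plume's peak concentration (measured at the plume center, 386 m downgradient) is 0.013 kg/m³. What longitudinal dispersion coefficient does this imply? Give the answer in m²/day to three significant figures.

1.73 m²/day

At the plume center C_max = M/(n_e·A·√(4πDt)), so D = M²/(4πt·(n_e·A·C_max)²).
n_e·A·C_max = 0.43 × 110 × 0.013 = 0.6149 kg/m.
D = 83²/(4π × 840 × 0.6149²) = 1.73 m²/day.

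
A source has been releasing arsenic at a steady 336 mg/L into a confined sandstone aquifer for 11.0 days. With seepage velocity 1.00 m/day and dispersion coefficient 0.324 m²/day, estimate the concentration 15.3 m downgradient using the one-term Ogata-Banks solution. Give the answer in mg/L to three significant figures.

For a continuous step input, C/C₀ ≈ ½·erfc((x−vt)/(2√(Dt))).
vt = 1.00 × 11.0 = 11 m and 2√(Dt) = 2√(0.324 × 11.0) = 3.776 m.
Argument (x−vt)/(2√(Dt)) = (15.3 − 11)/3.776 = 1.139; ½·erfc(1.139) = 0.05361.
C = 336 × 0.05361 = 18.0 mg/L.

18.0 mg/L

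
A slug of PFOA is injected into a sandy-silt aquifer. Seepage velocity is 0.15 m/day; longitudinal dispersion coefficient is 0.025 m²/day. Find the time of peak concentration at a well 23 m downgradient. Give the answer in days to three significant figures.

152 days

For the 1D instantaneous-source solution, setting ∂C/∂t = 0 at fixed x gives v²t² + 2Dt − x² = 0, so t = (√(D² + v²x²) − D)/v².
√(D² + v²x²) = √(0.025² + 0.15² × 23²) = 3.450; v² = 0.0225.
t = (3.450 − 0.025)/0.0225 = 152 days (vs. the pure-advection estimate x/v = 153 d).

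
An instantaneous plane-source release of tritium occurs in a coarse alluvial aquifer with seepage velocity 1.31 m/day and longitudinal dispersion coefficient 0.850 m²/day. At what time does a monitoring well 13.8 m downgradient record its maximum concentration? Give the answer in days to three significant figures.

10.1 days

For the 1D instantaneous-source solution, setting ∂C/∂t = 0 at fixed x gives v²t² + 2Dt − x² = 0, so t = (√(D² + v²x²) − D)/v².
√(D² + v²x²) = √(0.850² + 1.31² × 13.8²) = 18.10; v² = 1.7161.
t = (18.10 − 0.850)/1.7161 = 10.1 days (vs. the pure-advection estimate x/v = 10.5 d).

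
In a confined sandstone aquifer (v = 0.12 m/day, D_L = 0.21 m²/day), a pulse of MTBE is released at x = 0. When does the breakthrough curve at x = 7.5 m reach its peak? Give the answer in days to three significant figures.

For the 1D instantaneous-source solution, setting ∂C/∂t = 0 at fixed x gives v²t² + 2Dt − x² = 0, so t = (√(D² + v²x²) − D)/v².
√(D² + v²x²) = √(0.21² + 0.12² × 7.5²) = 0.9242; v² = 0.0144.
t = (0.9242 − 0.21)/0.0144 = 49.6 days (vs. the pure-advection estimate x/v = 62.5 d).

49.6 days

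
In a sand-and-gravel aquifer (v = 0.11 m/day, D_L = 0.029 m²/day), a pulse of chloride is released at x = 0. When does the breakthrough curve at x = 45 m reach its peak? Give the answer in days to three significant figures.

For the 1D instantaneous-source solution, setting ∂C/∂t = 0 at fixed x gives v²t² + 2Dt − x² = 0, so t = (√(D² + v²x²) − D)/v².
√(D² + v²x²) = √(0.029² + 0.11² × 45²) = 4.950; v² = 0.0121.
t = (4.950 − 0.029)/0.0121 = 407 days (vs. the pure-advection estimate x/v = 409 d).

407 days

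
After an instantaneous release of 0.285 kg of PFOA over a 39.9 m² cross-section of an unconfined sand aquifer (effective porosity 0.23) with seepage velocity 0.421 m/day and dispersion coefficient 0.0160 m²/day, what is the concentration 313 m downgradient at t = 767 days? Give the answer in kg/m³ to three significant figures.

For an instantaneous plane source, C(x,t) = M/(n_e·A·√(4πDt)) · exp(−(x−vt)²/(4Dt)), with n_e·A the pore (flow) area.
Plume center vt = 0.421 × 767 = 322.907 m, so the well at 313 m is 9.907 m upgradient of the peak.
√(4πDt) = 12.42 m, giving peak height M/(n_e·A·√(4πDt)) = 0.285/(0.23 × 39.9 × 12.42) = 0.002500 kg/m³.
(x−vt)²/(4Dt) = (-9.907)²/(4 × 0.0160 × 767) = 1.999; exp(−1.999) = 0.1355.
C = 0.002500 × 0.1355 = 0.000339 kg/m³.

0.000339 kg/m³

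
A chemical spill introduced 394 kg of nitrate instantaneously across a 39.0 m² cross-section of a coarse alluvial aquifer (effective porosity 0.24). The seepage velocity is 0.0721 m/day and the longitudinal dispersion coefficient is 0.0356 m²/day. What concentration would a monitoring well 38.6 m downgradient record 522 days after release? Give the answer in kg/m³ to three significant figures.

For an instantaneous plane source, C(x,t) = M/(n_e·A·√(4πDt)) · exp(−(x−vt)²/(4Dt)), with n_e·A the pore (flow) area.
Plume center vt = 0.0721 × 522 = 37.6362 m, so the well at 38.6 m is 0.9638 m downgradient of the peak.
√(4πDt) = 15.28 m, giving peak height M/(n_e·A·√(4πDt)) = 394/(0.24 × 39.0 × 15.28) = 2.755 kg/m³.
(x−vt)²/(4Dt) = (0.9638)²/(4 × 0.0356 × 522) = 0.01250; exp(−0.01250) = 0.9876.
C = 2.755 × 0.9876 = 2.72 kg/m³.

2.72 kg/m³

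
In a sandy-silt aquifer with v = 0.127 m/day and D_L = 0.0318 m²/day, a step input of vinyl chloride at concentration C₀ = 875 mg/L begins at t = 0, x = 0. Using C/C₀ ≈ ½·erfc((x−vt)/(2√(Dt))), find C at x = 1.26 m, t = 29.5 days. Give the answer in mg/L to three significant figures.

845 mg/L

For a continuous step input, C/C₀ ≈ ½·erfc((x−vt)/(2√(Dt))).
vt = 0.127 × 29.5 = 3.7465 m and 2√(Dt) = 2√(0.0318 × 29.5) = 1.937 m.
Argument (x−vt)/(2√(Dt)) = (1.26 − 3.7465)/1.937 = -1.284; ½·erfc(-1.284) = 0.9653.
C = 875 × 0.9653 = 845 mg/L.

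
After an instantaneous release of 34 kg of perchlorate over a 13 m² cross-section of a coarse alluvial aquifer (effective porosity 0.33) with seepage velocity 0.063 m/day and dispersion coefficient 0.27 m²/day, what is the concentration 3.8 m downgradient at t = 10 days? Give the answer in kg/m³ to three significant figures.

For an instantaneous plane source, C(x,t) = M/(n_e·A·√(4πDt)) · exp(−(x−vt)²/(4Dt)), with n_e·A the pore (flow) area.
Plume center vt = 0.063 × 10 = 0.63 m, so the well at 3.8 m is 3.17 m downgradient of the peak.
√(4πDt) = 5.825 m, giving peak height M/(n_e·A·√(4πDt)) = 34/(0.33 × 13 × 5.825) = 1.361 kg/m³.
(x−vt)²/(4Dt) = (3.17)²/(4 × 0.27 × 10) = 0.9305; exp(−0.9305) = 0.3944.
C = 1.361 × 0.3944 = 0.537 kg/m³.

0.537 kg/m³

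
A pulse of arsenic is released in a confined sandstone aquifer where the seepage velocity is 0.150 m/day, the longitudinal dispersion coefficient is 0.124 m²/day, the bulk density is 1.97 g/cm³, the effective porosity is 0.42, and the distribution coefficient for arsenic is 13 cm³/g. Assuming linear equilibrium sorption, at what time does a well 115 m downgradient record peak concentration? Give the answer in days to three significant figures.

Retardation factor R = 1 + ρ_b·K_d/n = 1 + 1.97 × 13/0.42 = 61.98.
Sorption retards both mechanisms: v_R = v/R = 0.002420 m/day, D_R = D/R = 0.002001 m²/day.
Peak time from v_R²t² + 2D_R t − x² = 0: t = (√(D_R² + v_R²x²) − D_R)/v_R².
√(D_R² + v_R²x²) = √(0.002001² + 0.002420² × 115²) = 0.2783; v_R² = 5.856e-06.
t = (0.2783 − 0.002001)/5.856e-06 = 47200 days.

47200 days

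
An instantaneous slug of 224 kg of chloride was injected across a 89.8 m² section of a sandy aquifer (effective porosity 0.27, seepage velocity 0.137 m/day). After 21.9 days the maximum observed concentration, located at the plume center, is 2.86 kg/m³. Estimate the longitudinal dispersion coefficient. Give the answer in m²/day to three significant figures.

At the plume center C_max = M/(n_e·A·√(4πDt)), so D = M²/(4πt·(n_e·A·C_max)²).
n_e·A·C_max = 0.27 × 89.8 × 2.86 = 69.34 kg/m.
D = 224²/(4π × 21.9 × 69.34²) = 0.0379 m²/day.

0.0379 m²/day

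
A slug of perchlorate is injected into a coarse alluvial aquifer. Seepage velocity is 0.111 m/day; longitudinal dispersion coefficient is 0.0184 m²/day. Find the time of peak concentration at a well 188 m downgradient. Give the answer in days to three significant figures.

For the 1D instantaneous-source solution, setting ∂C/∂t = 0 at fixed x gives v²t² + 2Dt − x² = 0, so t = (√(D² + v²x²) − D)/v².
√(D² + v²x²) = √(0.0184² + 0.111² × 188²) = 20.87; v² = 0.012321.
t = (20.87 − 0.0184)/0.012321 = 1690 days (vs. the pure-advection estimate x/v = 1690 d).

1690 days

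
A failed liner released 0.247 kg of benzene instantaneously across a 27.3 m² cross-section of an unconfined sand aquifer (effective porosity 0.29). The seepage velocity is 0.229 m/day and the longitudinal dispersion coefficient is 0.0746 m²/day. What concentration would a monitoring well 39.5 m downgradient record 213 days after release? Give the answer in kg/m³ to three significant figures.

For an instantaneous plane source, C(x,t) = M/(n_e·A·√(4πDt)) · exp(−(x−vt)²/(4Dt)), with n_e·A the pore (flow) area.
Plume center vt = 0.229 × 213 = 48.777 m, so the well at 39.5 m is 9.277 m upgradient of the peak.
√(4πDt) = 14.13 m, giving peak height M/(n_e·A·√(4πDt)) = 0.247/(0.29 × 27.3 × 14.13) = 0.002208 kg/m³.
(x−vt)²/(4Dt) = (-9.277)²/(4 × 0.0746 × 213) = 1.354; exp(−1.354) = 0.2582.
C = 0.002208 × 0.2582 = 0.000570 kg/m³.

0.000570 kg/m³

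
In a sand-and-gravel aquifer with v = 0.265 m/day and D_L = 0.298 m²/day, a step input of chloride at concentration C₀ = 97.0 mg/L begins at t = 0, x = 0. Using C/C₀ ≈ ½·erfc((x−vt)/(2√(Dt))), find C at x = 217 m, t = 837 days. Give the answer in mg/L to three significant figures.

56.8 mg/L

For a continuous step input, C/C₀ ≈ ½·erfc((x−vt)/(2√(Dt))).
vt = 0.265 × 837 = 221.805 m and 2√(Dt) = 2√(0.298 × 837) = 31.59 m.
Argument (x−vt)/(2√(Dt)) = (217 − 221.805)/31.59 = -0.1521; ½·erfc(-0.1521) = 0.5852.
C = 97.0 × 0.5852 = 56.8 mg/L.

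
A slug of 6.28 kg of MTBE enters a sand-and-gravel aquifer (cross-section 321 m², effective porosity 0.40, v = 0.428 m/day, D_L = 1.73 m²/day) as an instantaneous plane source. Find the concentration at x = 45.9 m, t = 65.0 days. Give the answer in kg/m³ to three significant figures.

For an instantaneous plane source, C(x,t) = M/(n_e·A·√(4πDt)) · exp(−(x−vt)²/(4Dt)), with n_e·A the pore (flow) area.
Plume center vt = 0.428 × 65.0 = 27.82 m, so the well at 45.9 m is 18.08 m downgradient of the peak.
√(4πDt) = 37.59 m, giving peak height M/(n_e·A·√(4πDt)) = 6.28/(0.40 × 321 × 37.59) = 0.001301 kg/m³.
(x−vt)²/(4Dt) = (18.08)²/(4 × 1.73 × 65.0) = 0.7267; exp(−0.7267) = 0.4835.
C = 0.001301 × 0.4835 = 0.000629 kg/m³.

0.000629 kg/m³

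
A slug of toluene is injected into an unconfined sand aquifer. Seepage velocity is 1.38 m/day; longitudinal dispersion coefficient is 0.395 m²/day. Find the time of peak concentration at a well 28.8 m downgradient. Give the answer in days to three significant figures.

20.7 days

For the 1D instantaneous-source solution, setting ∂C/∂t = 0 at fixed x gives v²t² + 2Dt − x² = 0, so t = (√(D² + v²x²) − D)/v².
√(D² + v²x²) = √(0.395² + 1.38² × 28.8²) = 39.75; v² = 1.9044.
t = (39.75 − 0.395)/1.9044 = 20.7 days (vs. the pure-advection estimate x/v = 20.9 d).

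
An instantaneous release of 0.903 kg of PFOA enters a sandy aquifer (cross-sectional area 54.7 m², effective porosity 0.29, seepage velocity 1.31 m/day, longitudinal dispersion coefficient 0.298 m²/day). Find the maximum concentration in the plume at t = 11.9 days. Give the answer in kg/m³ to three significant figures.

0.00853 kg/m³

The peak of an instantaneous 1D plume sits at x = vt; there the Gaussian factor is 1 and C_max = M/(n_e·A·√(4πDt)), where n_e·A is the pore area the mass is dissolved in.
√(4πDt) = √(4π × 0.298 × 11.9) = 6.676 m, so C_max = 0.903/(0.29 × 54.7 × 6.676) = 0.00853 kg/m³.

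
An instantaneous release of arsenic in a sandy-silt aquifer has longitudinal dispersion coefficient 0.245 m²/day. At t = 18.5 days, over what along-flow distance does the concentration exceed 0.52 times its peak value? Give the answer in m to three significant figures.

The plume is Gaussian with σ = √(2Dt) = √(2 × 0.245 × 18.5) = 3.011 m.
C/C_peak = exp(−Δx²/(2σ²)) = 0.52 ⇒ Δx = σ·√(−2 ln 0.52) = 3.011 × 1.144 = 3.445 m.
Width = 2Δx = 6.89 m.

6.89 m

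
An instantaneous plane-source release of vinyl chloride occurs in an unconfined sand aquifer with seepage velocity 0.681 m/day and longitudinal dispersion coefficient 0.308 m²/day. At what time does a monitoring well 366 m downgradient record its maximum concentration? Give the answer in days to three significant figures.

537 days

For the 1D instantaneous-source solution, setting ∂C/∂t = 0 at fixed x gives v²t² + 2Dt − x² = 0, so t = (√(D² + v²x²) − D)/v².
√(D² + v²x²) = √(0.308² + 0.681² × 366²) = 249.2; v² = 0.463761.
t = (249.2 − 0.308)/0.463761 = 537 days (vs. the pure-advection estimate x/v = 537 d).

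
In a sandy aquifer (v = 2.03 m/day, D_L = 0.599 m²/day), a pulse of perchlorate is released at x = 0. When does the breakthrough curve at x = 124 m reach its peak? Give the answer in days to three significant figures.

For the 1D instantaneous-source solution, setting ∂C/∂t = 0 at fixed x gives v²t² + 2Dt − x² = 0, so t = (√(D² + v²x²) − D)/v².
√(D² + v²x²) = √(0.599² + 2.03² × 124²) = 251.7; v² = 4.1209.
t = (251.7 − 0.599)/4.1209 = 60.9 days (vs. the pure-advection estimate x/v = 61.1 d).

60.9 days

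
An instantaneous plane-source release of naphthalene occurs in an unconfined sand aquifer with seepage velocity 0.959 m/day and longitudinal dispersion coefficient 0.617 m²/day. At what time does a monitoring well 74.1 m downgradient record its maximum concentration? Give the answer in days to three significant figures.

76.6 days

For the 1D instantaneous-source solution, setting ∂C/∂t = 0 at fixed x gives v²t² + 2Dt − x² = 0, so t = (√(D² + v²x²) − D)/v².
√(D² + v²x²) = √(0.617² + 0.959² × 74.1²) = 71.06; v² = 0.919681.
t = (71.06 − 0.617)/0.919681 = 76.6 days (vs. the pure-advection estimate x/v = 77.3 d).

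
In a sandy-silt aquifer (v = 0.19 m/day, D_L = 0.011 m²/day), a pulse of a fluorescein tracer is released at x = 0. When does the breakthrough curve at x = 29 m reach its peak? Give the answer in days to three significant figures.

152 days

For the 1D instantaneous-source solution, setting ∂C/∂t = 0 at fixed x gives v²t² + 2Dt − x² = 0, so t = (√(D² + v²x²) − D)/v².
√(D² + v²x²) = √(0.011² + 0.19² × 29²) = 5.510; v² = 0.0361.
t = (5.510 − 0.011)/0.0361 = 152 days (vs. the pure-advection estimate x/v = 153 d).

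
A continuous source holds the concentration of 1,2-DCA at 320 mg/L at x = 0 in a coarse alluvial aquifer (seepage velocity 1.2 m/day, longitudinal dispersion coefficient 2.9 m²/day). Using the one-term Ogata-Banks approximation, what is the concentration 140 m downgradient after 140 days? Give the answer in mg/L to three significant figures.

For a continuous step input, C/C₀ ≈ ½·erfc((x−vt)/(2√(Dt))).
vt = 1.2 × 140 = 168 m and 2√(Dt) = 2√(2.9 × 140) = 40.30 m.
Argument (x−vt)/(2√(Dt)) = (140 − 168)/40.30 = -0.6948; ½·erfc(-0.6948) = 0.8371.
C = 320 × 0.8371 = 268 mg/L.

268 mg/L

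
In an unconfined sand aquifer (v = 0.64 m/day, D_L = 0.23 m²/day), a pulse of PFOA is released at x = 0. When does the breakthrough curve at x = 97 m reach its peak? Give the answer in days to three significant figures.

For the 1D instantaneous-source solution, setting ∂C/∂t = 0 at fixed x gives v²t² + 2Dt − x² = 0, so t = (√(D² + v²x²) − D)/v².
√(D² + v²x²) = √(0.23² + 0.64² × 97²) = 62.08; v² = 0.4096.
t = (62.08 − 0.23)/0.4096 = 151 days (vs. the pure-advection estimate x/v = 152 d).

151 days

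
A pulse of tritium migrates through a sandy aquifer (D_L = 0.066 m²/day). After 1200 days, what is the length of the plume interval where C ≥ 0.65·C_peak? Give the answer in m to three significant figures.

23.4 m

The plume is Gaussian with σ = √(2Dt) = √(2 × 0.066 × 1200) = 12.59 m.
C/C_peak = exp(−Δx²/(2σ²)) = 0.65 ⇒ Δx = σ·√(−2 ln 0.65) = 12.59 × 0.9282 = 11.69 m.
Width = 2Δx = 23.4 m.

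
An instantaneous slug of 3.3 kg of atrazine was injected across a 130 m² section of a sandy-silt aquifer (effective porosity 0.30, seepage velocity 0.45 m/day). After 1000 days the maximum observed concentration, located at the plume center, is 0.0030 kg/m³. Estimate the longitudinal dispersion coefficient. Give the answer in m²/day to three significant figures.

0.0633 m²/day

At the plume center C_max = M/(n_e·A·√(4πDt)), so D = M²/(4πt·(n_e·A·C_max)²).
n_e·A·C_max = 0.30 × 130 × 0.0030 = 0.1170 kg/m.
D = 3.3²/(4π × 1000 × 0.1170²) = 0.0633 m²/day.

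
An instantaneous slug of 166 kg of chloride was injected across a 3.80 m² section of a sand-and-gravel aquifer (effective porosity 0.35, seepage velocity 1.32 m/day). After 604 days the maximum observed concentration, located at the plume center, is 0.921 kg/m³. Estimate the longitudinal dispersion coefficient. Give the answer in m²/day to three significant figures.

2.42 m²/day

At the plume center C_max = M/(n_e·A·√(4πDt)), so D = M²/(4πt·(n_e·A·C_max)²).
n_e·A·C_max = 0.35 × 3.80 × 0.921 = 1.225 kg/m.
D = 166²/(4π × 604 × 1.225²) = 2.42 m²/day.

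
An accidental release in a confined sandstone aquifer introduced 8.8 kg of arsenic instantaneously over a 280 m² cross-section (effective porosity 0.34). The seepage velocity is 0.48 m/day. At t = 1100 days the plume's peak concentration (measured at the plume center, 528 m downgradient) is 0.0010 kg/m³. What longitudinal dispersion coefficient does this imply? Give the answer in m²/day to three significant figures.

0.618 m²/day

At the plume center C_max = M/(n_e·A·√(4πDt)), so D = M²/(4πt·(n_e·A·C_max)²).
n_e·A·C_max = 0.34 × 280 × 0.0010 = 0.09520 kg/m.
D = 8.8²/(4π × 1100 × 0.09520²) = 0.618 m²/day.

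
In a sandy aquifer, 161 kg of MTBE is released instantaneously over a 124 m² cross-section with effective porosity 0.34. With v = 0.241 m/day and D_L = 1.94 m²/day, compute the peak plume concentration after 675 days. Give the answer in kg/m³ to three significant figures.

0.0298 kg/m³

The peak of an instantaneous 1D plume sits at x = vt; there the Gaussian factor is 1 and C_max = M/(n_e·A·√(4πDt)), where n_e·A is the pore area the mass is dissolved in.
√(4πDt) = √(4π × 1.94 × 675) = 128.3 m, so C_max = 161/(0.34 × 124 × 128.3) = 0.0298 kg/m³.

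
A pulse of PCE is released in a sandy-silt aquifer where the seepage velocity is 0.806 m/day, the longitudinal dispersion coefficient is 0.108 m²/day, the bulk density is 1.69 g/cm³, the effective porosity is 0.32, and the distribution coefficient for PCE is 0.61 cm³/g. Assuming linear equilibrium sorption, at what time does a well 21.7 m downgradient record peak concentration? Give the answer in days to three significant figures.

113 days

Retardation factor R = 1 + ρ_b·K_d/n = 1 + 1.69 × 0.61/0.32 = 4.222.
Sorption retards both mechanisms: v_R = v/R = 0.1909 m/day, D_R = D/R = 0.02558 m²/day.
Peak time from v_R²t² + 2D_R t − x² = 0: t = (√(D_R² + v_R²x²) − D_R)/v_R².
√(D_R² + v_R²x²) = √(0.02558² + 0.1909² × 21.7²) = 4.143; v_R² = 0.03644.
t = (4.143 − 0.02558)/0.03644 = 113 days.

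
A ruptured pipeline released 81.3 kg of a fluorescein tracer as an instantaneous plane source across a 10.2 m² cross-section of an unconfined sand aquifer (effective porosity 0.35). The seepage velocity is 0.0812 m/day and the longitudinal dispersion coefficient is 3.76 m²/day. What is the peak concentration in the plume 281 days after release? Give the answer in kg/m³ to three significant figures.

The peak of an instantaneous 1D plume sits at x = vt; there the Gaussian factor is 1 and C_max = M/(n_e·A·√(4πDt)), where n_e·A is the pore area the mass is dissolved in.
√(4πDt) = √(4π × 3.76 × 281) = 115.2 m, so C_max = 81.3/(0.35 × 10.2 × 115.2) = 0.198 kg/m³.

0.198 kg/m³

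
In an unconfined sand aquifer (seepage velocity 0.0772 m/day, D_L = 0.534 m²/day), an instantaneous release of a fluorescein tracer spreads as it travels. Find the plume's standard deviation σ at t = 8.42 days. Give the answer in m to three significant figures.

Dispersive spreading gives a Gaussian with σ² = 2Dt; advection only shifts the center.
σ = √(2 × 0.534 × 8.42) = 3.00 m.

3.00 m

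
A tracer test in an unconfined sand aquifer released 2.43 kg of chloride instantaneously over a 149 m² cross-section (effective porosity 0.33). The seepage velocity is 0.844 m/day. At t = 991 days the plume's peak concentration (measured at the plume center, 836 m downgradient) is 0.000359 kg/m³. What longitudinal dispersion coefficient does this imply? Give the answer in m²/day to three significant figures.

1.52 m²/day

At the plume center C_max = M/(n_e·A·√(4πDt)), so D = M²/(4πt·(n_e·A·C_max)²).
n_e·A·C_max = 0.33 × 149 × 0.000359 = 0.01765 kg/m.
D = 2.43²/(4π × 991 × 0.01765²) = 1.52 m²/day.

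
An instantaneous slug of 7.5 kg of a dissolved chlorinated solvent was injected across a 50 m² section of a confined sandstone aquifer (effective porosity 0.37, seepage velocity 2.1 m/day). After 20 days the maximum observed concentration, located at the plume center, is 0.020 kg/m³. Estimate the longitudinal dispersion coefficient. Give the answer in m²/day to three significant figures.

1.63 m²/day

At the plume center C_max = M/(n_e·A·√(4πDt)), so D = M²/(4πt·(n_e·A·C_max)²).
n_e·A·C_max = 0.37 × 50 × 0.020 = 0.3700 kg/m.
D = 7.5²/(4π × 20 × 0.3700²) = 1.63 m²/day.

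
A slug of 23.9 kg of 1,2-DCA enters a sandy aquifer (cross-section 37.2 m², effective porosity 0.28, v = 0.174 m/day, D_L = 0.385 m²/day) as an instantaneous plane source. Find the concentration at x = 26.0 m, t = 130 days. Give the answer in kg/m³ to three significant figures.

For an instantaneous plane source, C(x,t) = M/(n_e·A·√(4πDt)) · exp(−(x−vt)²/(4Dt)), with n_e·A the pore (flow) area.
Plume center vt = 0.174 × 130 = 22.62 m, so the well at 26.0 m is 3.38 m downgradient of the peak.
√(4πDt) = 25.08 m, giving peak height M/(n_e·A·√(4πDt)) = 23.9/(0.28 × 37.2 × 25.08) = 0.09149 kg/m³.
(x−vt)²/(4Dt) = (3.38)²/(4 × 0.385 × 130) = 0.05706; exp(−0.05706) = 0.9445.
C = 0.09149 × 0.9445 = 0.0864 kg/m³.

0.0864 kg/m³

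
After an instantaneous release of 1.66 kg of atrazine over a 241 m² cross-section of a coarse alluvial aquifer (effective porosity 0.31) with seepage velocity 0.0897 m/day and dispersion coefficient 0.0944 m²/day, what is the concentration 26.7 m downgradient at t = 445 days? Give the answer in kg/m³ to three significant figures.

0.000342 kg/m³

For an instantaneous plane source, C(x,t) = M/(n_e·A·√(4πDt)) · exp(−(x−vt)²/(4Dt)), with n_e·A the pore (flow) area.
Plume center vt = 0.0897 × 445 = 39.9165 m, so the well at 26.7 m is 13.2165 m upgradient of the peak.
√(4πDt) = 22.98 m, giving peak height M/(n_e·A·√(4πDt)) = 1.66/(0.31 × 241 × 22.98) = 0.0009669 kg/m³.
(x−vt)²/(4Dt) = (-13.2165)²/(4 × 0.0944 × 445) = 1.040; exp(−1.040) = 0.3535.
C = 0.0009669 × 0.3535 = 0.000342 kg/m³.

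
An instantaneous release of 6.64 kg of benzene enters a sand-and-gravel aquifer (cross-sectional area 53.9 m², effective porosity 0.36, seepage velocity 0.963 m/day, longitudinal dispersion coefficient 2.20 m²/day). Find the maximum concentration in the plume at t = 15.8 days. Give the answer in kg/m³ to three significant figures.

The peak of an instantaneous 1D plume sits at x = vt; there the Gaussian factor is 1 and C_max = M/(n_e·A·√(4πDt)), where n_e·A is the pore area the mass is dissolved in.
√(4πDt) = √(4π × 2.20 × 15.8) = 20.90 m, so C_max = 6.64/(0.36 × 53.9 × 20.90) = 0.0164 kg/m³.

0.0164 kg/m³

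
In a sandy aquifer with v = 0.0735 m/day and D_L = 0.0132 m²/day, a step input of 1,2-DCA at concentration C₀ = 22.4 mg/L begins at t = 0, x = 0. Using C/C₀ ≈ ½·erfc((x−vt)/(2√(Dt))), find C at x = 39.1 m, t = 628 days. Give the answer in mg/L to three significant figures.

For a continuous step input, C/C₀ ≈ ½·erfc((x−vt)/(2√(Dt))).
vt = 0.0735 × 628 = 46.158 m and 2√(Dt) = 2√(0.0132 × 628) = 5.758 m.
Argument (x−vt)/(2√(Dt)) = (39.1 − 46.158)/5.758 = -1.226; ½·erfc(-1.226) = 0.9585.
C = 22.4 × 0.9585 = 21.5 mg/L.

21.5 mg/L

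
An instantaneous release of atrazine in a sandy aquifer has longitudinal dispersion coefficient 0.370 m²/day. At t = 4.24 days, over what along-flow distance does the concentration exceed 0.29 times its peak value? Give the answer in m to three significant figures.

The plume is Gaussian with σ = √(2Dt) = √(2 × 0.370 × 4.24) = 1.771 m.
C/C_peak = exp(−Δx²/(2σ²)) = 0.29 ⇒ Δx = σ·√(−2 ln 0.29) = 1.771 × 1.573 = 2.786 m.
Width = 2Δx = 5.57 m.

5.57 m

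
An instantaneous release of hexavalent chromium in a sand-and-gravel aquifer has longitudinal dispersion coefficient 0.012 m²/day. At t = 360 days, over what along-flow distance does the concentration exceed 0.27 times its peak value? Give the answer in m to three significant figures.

9.51 m

The plume is Gaussian with σ = √(2Dt) = √(2 × 0.012 × 360) = 2.939 m.
C/C_peak = exp(−Δx²/(2σ²)) = 0.27 ⇒ Δx = σ·√(−2 ln 0.27) = 2.939 × 1.618 = 4.755 m.
Width = 2Δx = 9.51 m.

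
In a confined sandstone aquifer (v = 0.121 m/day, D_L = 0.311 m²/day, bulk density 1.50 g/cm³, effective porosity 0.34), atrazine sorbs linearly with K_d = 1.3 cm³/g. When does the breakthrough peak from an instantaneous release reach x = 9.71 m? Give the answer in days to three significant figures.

Retardation factor R = 1 + ρ_b·K_d/n = 1 + 1.50 × 1.3/0.34 = 6.735.
Sorption retards both mechanisms: v_R = v/R = 0.01797 m/day, D_R = D/R = 0.04618 m²/day.
Peak time from v_R²t² + 2D_R t − x² = 0: t = (√(D_R² + v_R²x²) − D_R)/v_R².
√(D_R² + v_R²x²) = √(0.04618² + 0.01797² × 9.71²) = 0.1805; v_R² = 0.0003229.
t = (0.1805 − 0.04618)/0.0003229 = 416 days.

416 days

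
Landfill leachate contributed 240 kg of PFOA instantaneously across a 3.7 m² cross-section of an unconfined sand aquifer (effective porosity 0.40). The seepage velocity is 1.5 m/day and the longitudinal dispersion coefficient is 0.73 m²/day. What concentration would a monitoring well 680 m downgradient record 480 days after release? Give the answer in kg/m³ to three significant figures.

0.780 kg/m³

For an instantaneous plane source, C(x,t) = M/(n_e·A·√(4πDt)) · exp(−(x−vt)²/(4Dt)), with n_e·A the pore (flow) area.
Plume center vt = 1.5 × 480 = 720 m, so the well at 680 m is 40 m upgradient of the peak.
√(4πDt) = 66.36 m, giving peak height M/(n_e·A·√(4πDt)) = 240/(0.40 × 3.7 × 66.36) = 2.444 kg/m³.
(x−vt)²/(4Dt) = (-40)²/(4 × 0.73 × 480) = 1.142; exp(−1.142) = 0.3192.
C = 2.444 × 0.3192 = 0.780 kg/m³.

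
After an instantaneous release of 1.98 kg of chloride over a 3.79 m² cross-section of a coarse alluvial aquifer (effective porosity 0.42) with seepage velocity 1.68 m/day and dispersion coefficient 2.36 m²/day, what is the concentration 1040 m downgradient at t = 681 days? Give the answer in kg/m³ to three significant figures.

0.00162 kg/m³

For an instantaneous plane source, C(x,t) = M/(n_e·A·√(4πDt)) · exp(−(x−vt)²/(4Dt)), with n_e·A the pore (flow) area.
Plume center vt = 1.68 × 681 = 1144.08 m, so the well at 1040 m is 104.08 m upgradient of the peak.
√(4πDt) = 142.1 m, giving peak height M/(n_e·A·√(4πDt)) = 1.98/(0.42 × 3.79 × 142.1) = 0.008754 kg/m³.
(x−vt)²/(4Dt) = (-104.08)²/(4 × 2.36 × 681) = 1.685; exp(−1.685) = 0.1854.
C = 0.008754 × 0.1854 = 0.00162 kg/m³.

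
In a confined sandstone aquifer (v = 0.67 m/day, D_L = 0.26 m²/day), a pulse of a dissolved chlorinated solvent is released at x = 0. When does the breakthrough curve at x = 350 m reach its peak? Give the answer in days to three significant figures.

522 days

For the 1D instantaneous-source solution, setting ∂C/∂t = 0 at fixed x gives v²t² + 2Dt − x² = 0, so t = (√(D² + v²x²) − D)/v².
√(D² + v²x²) = √(0.26² + 0.67² × 350²) = 234.5; v² = 0.4489.
t = (234.5 − 0.26)/0.4489 = 522 days (vs. the pure-advection estimate x/v = 522 d).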